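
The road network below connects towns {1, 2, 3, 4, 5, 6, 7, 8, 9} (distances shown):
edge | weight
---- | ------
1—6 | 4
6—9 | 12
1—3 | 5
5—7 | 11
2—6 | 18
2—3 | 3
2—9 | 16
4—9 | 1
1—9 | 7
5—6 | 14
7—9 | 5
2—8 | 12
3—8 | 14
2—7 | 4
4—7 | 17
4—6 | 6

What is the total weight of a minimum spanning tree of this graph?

45

Prim, starting at 7.
Step 1: cheapest edge leaving the tree is 2—7 (4); add 2.
Step 2: cheapest edge leaving the tree is 2—3 (3); add 3.
Step 3: cheapest edge leaving the tree is 1—3 (5); add 1.
Step 4: cheapest edge leaving the tree is 1—6 (4); add 6.
Step 5: cheapest edge leaving the tree is 7—9 (5); add 9.
Step 6: cheapest edge leaving the tree is 4—9 (1); add 4.
Step 7: cheapest edge leaving the tree is 5—7 (11); add 5.
Step 8: cheapest edge leaving the tree is 2—8 (12); add 8.
MST edges: 2—7, 2—3, 1—3, 1—6, 7—9, 4—9, 5—7, 2—8; total weight 4+3+5+4+5+1+11+12 = 45.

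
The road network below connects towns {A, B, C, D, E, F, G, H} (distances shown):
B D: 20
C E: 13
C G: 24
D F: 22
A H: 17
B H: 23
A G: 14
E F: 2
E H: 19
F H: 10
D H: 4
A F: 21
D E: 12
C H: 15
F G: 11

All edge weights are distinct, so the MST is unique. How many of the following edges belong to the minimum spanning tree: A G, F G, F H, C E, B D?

Kruskal: consider edges lightest-first.
E F (2): add — endpoints in different components.
D H (4): add — endpoints in different components.
F H (10): add — endpoints in different components.
F G (11): add — endpoints in different components.
D E (12): skip — D and E already connected.
C E (13): add — endpoints in different components.
A G (14): add — endpoints in different components.
C H (15): skip — C and H already connected.
A H (17): skip — A and H already connected.
E H (19): skip — E and H already connected.
B D (20): add — endpoints in different components.
MST edge set: {E F, D H, F H, F G, C E, A G, B D}.
Of the listed edges, {A G, F G, F H, C E, B D} are in the MST → 5.

5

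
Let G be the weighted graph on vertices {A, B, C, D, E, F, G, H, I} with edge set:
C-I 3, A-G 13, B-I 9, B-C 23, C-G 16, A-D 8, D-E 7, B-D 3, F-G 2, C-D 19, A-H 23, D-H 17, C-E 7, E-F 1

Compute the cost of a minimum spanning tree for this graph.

48

Sort edges by weight, then run Kruskal:
E-F (1): add — endpoints in different components.
F-G (2): add — endpoints in different components.
B-D (3): add — endpoints in different components.
C-I (3): add — endpoints in different components.
C-E (7): add — endpoints in different components.
D-E (7): add — endpoints in different components.
A-D (8): add — endpoints in different components.
B-I (9): skip — B and I already connected.
A-G (13): skip — A and G already connected.
C-G (16): skip — C and G already connected.
D-H (17): add — endpoints in different components.
MST edges: E-F, F-G, B-D, C-I, C-E, D-E, A-D, D-H; total weight 1+2+3+3+7+7+8+17 = 48.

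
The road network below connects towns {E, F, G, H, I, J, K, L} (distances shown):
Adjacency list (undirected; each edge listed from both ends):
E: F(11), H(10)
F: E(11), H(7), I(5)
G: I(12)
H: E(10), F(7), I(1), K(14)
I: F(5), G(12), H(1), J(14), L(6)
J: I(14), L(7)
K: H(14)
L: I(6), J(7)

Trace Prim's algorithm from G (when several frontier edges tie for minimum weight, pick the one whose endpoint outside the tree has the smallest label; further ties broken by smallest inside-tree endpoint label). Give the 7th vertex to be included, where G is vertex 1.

E

Prim's algorithm from G:
Step 1: cheapest edge leaving the tree is G I (12); add I.
Step 2: cheapest edge leaving the tree is H I (1); add H.
Step 3: cheapest edge leaving the tree is F I (5); add F.
Step 4: cheapest edge leaving the tree is I L (6); add L.
Step 5: cheapest edge leaving the tree is J L (7); add J.
Step 6: cheapest edge leaving the tree is E H (10); add E.
Step 7: cheapest edge leaving the tree is H K (14); add K.
Vertex order: G, I, H, F, L, J, E, K. The 7th vertex is E.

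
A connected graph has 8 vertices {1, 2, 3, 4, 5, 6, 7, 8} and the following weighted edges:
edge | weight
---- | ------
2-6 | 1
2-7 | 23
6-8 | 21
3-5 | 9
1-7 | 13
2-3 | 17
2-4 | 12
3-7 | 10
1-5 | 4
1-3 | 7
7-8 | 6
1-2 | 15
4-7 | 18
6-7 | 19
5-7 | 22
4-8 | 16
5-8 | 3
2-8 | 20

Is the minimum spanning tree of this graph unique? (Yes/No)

Yes

Sort edges by weight, then run Kruskal:
2-6 (1): add — endpoints in different components.
5-8 (3): add — endpoints in different components.
1-5 (4): add — endpoints in different components.
7-8 (6): add — endpoints in different components.
1-3 (7): add — endpoints in different components.
3-5 (9): skip — 3 and 5 already connected.
3-7 (10): skip — 3 and 7 already connected.
2-4 (12): add — endpoints in different components.
1-7 (13): skip — 1 and 7 already connected.
1-2 (15): add — endpoints in different components.
Every non-tree edge has weight strictly greater than the heaviest edge on the tree path between its endpoints, so the MST is unique.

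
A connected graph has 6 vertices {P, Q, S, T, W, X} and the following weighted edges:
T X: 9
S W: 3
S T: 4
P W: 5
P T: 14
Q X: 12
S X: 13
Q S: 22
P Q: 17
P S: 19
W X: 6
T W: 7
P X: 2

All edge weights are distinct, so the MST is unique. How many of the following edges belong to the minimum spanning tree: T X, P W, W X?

1

Kruskal: consider edges lightest-first.
P X (2): add — endpoints in different components.
S W (3): add — endpoints in different components.
S T (4): add — endpoints in different components.
P W (5): add — endpoints in different components.
W X (6): skip — X and W already connected.
T W (7): skip — T and W already connected.
T X (9): skip — X and T already connected.
Q X (12): add — endpoints in different components.
MST edge set: {P X, S W, S T, P W, Q X}.
Of the listed edges, {P W} are in the MST → 1.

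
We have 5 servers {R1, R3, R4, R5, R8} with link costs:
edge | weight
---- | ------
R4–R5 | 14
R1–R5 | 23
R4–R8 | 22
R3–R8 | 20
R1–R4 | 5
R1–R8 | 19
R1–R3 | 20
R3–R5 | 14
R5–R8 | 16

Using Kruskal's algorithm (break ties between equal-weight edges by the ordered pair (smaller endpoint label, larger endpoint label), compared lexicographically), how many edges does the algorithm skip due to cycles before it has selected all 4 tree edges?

0

Kruskal: consider edges lightest-first.
R1–R4 (5): add. Components now {R3} {R5} {R8} {R1,R4}
R3–R5 (14): add. Components now {R3,R5} {R8} {R1,R4}
R4–R5 (14): add. Components now {R1,R3,R4,R5} {R8}
R5–R8 (16): add. Components now {R1,R3,R4,R5,R8}
Edges rejected before the tree was complete: 0.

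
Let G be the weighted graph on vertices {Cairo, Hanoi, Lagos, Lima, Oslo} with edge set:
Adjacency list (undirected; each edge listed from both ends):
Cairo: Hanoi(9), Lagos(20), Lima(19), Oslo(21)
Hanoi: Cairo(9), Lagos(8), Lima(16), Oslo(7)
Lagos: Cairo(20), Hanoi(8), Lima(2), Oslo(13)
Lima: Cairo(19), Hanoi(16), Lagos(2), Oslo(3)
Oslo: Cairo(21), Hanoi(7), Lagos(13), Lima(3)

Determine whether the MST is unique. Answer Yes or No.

Kruskal's algorithm — process edges by increasing weight (ties by edge label):
Lagos—Lima (2): add — endpoints in different components.
Lima—Oslo (3): add — endpoints in different components.
Hanoi—Oslo (7): add — endpoints in different components.
Hanoi—Lagos (8): skip — Hanoi and Lagos already connected.
Cairo—Hanoi (9): add — endpoints in different components.
Every non-tree edge has weight strictly greater than the heaviest edge on the tree path between its endpoints, so the MST is unique.

Yes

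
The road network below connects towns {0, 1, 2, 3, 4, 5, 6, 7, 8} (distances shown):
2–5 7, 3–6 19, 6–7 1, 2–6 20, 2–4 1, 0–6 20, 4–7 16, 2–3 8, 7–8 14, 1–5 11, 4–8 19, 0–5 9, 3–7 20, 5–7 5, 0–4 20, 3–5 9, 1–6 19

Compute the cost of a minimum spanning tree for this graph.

56

Kruskal: consider edges lightest-first.
2–4 (1): add — endpoints in different components.
6–7 (1): add — endpoints in different components.
5–7 (5): add — endpoints in different components.
2–5 (7): add — endpoints in different components.
2–3 (8): add — endpoints in different components.
0–5 (9): add — endpoints in different components.
3–5 (9): skip — 3 and 5 already connected.
1–5 (11): add — endpoints in different components.
7–8 (14): add — endpoints in different components.
MST edges: 2–4, 6–7, 5–7, 2–5, 2–3, 0–5, 1–5, 7–8; total weight 1+1+5+7+8+9+11+14 = 56.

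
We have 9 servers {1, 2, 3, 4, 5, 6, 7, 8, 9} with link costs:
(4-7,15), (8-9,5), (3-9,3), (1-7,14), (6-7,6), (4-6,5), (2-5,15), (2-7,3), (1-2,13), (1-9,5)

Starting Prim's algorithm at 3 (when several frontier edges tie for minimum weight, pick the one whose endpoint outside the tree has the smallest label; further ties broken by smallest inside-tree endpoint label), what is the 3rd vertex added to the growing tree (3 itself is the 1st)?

Prim's algorithm from 3:
Step 1: frontier [3-9 3] → take 3-9 (3); add 9.
Step 2: frontier [1-9 5, 8-9 5] → take 1-9 (5); add 1.
Step 3: frontier [1-2 13, 1-7 14, 8-9 5] → take 8-9 (5); add 8.
Step 4: frontier [1-2 13, 1-7 14] → take 1-2 (13); add 2.
Step 5: frontier [1-7 14, 2-7 3, 2-5 15] → take 2-7 (3); add 7.
Step 6: frontier [2-5 15, 6-7 6, 4-7 15] → take 6-7 (6); add 6.
Step 7: frontier [2-5 15, 4-6 5, 4-7 15] → take 4-6 (5); add 4.
Step 8: frontier [2-5 15] → take 2-5 (15); add 5.
Vertex order: 3, 9, 1, 8, 2, 7, 6, 4, 5. The 3rd vertex is 1.

1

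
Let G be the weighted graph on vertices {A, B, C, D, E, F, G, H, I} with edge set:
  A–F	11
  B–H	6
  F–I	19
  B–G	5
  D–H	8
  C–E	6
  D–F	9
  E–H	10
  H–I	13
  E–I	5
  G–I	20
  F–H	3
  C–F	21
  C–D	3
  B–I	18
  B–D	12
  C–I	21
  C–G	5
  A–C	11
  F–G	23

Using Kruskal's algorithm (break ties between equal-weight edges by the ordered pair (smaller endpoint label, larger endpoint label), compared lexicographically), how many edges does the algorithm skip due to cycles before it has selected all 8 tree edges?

3

Kruskal's algorithm — process edges by increasing weight (ties by edge label):
C–D (3): add — endpoints in different components.
F–H (3): add — endpoints in different components.
B–G (5): add — endpoints in different components.
C–G (5): add — endpoints in different components.
E–I (5): add — endpoints in different components.
B–H (6): add — endpoints in different components.
C–E (6): add — endpoints in different components.
D–H (8): skip — D and H already connected.
D–F (9): skip — D and F already connected.
E–H (10): skip — E and H already connected.
A–C (11): add — endpoints in different components.
Edges rejected before the tree was complete: 3.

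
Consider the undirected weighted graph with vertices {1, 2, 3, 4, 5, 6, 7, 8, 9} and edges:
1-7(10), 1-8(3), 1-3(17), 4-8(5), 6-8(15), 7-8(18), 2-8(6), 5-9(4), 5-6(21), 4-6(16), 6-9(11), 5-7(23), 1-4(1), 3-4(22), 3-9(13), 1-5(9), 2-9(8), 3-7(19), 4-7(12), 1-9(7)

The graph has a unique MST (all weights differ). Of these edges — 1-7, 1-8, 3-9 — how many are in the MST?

Kruskal: consider edges lightest-first.
1-4 (1): add — endpoints in different components.
1-8 (3): add — endpoints in different components.
5-9 (4): add — endpoints in different components.
4-8 (5): skip — 4 and 8 already connected.
2-8 (6): add — endpoints in different components.
1-9 (7): add — endpoints in different components.
2-9 (8): skip — 2 and 9 already connected.
1-5 (9): skip — 1 and 5 already connected.
1-7 (10): add — endpoints in different components.
6-9 (11): add — endpoints in different components.
4-7 (12): skip — 4 and 7 already connected.
3-9 (13): add — endpoints in different components.
MST edge set: {1-4, 1-8, 5-9, 2-8, 1-9, 1-7, 6-9, 3-9}.
Of the listed edges, {1-7, 1-8, 3-9} are in the MST → 3.

3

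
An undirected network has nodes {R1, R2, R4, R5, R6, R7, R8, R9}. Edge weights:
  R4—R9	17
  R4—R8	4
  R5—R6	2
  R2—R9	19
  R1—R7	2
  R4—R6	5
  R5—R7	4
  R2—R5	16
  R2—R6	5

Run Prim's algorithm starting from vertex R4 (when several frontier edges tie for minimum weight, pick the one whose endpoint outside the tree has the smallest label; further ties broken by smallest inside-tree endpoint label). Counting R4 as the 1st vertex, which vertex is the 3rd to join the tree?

R6

Prim's algorithm from R4:
Step 1: frontier [R4—R8 4, R4—R6 5, R4—R9 17] → take R4—R8 (4); add R8.
Step 2: frontier [R4—R6 5, R4—R9 17] → take R4—R6 (5); add R6.
Step 3: frontier [R4—R9 17, R5—R6 2, R2—R6 5] → take R5—R6 (2); add R5.
Step 4: frontier [R4—R9 17, R5—R7 4, R2—R5 16, R2—R6 5] → take R5—R7 (4); add R7.
Step 5: frontier [R4—R9 17, R2—R5 16, R2—R6 5, R1—R7 2] → take R1—R7 (2); add R1.
Step 6: frontier [R4—R9 17, R2—R5 16, R2—R6 5] → take R2—R6 (5); add R2.
Step 7: frontier [R2—R9 19, R4—R9 17] → take R4—R9 (17); add R9.
Vertex order: R4, R8, R6, R5, R7, R1, R2, R9. The 3rd vertex is R6.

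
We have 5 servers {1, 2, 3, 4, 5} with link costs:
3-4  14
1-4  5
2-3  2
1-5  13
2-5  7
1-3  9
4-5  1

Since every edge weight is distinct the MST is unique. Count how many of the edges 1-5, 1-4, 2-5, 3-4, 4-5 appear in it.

Sort edges by weight, then run Kruskal:
4-5 (1): add — endpoints in different components.
2-3 (2): add — endpoints in different components.
1-4 (5): add — endpoints in different components.
2-5 (7): add — endpoints in different components.
MST edge set: {4-5, 2-3, 1-4, 2-5}.
Of the listed edges, {1-4, 2-5, 4-5} are in the MST → 3.

3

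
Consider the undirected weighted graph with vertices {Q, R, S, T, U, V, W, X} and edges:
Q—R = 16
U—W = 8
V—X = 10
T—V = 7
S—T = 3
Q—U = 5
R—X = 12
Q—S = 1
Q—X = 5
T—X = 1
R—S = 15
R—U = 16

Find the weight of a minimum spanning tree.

37

Prim, starting at Q.
Step 1: cheapest edge leaving the tree is Q—S (1); add S.
Step 2: cheapest edge leaving the tree is S—T (3); add T.
Step 3: cheapest edge leaving the tree is T—X (1); add X.
Step 4: cheapest edge leaving the tree is Q—U (5); add U.
Step 5: cheapest edge leaving the tree is T—V (7); add V.
Step 6: cheapest edge leaving the tree is U—W (8); add W.
Step 7: cheapest edge leaving the tree is R—X (12); add R.
MST edges: Q—S, S—T, T—X, Q—U, T—V, U—W, R—X; total weight 1+3+1+5+7+8+12 = 37.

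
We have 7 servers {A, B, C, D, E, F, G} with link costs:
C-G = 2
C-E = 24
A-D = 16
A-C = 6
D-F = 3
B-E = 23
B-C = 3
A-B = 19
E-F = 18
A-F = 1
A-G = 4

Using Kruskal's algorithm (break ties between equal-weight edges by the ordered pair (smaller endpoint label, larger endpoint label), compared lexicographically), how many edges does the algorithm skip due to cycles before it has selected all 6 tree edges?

Sort edges by weight, then run Kruskal:
A-F (1): add — endpoints in different components.
C-G (2): add — endpoints in different components.
B-C (3): add — endpoints in different components.
D-F (3): add — endpoints in different components.
A-G (4): add — endpoints in different components.
A-C (6): skip — A and C already connected.
A-D (16): skip — A and D already connected.
E-F (18): add — endpoints in different components.
Edges rejected before the tree was complete: 2.

2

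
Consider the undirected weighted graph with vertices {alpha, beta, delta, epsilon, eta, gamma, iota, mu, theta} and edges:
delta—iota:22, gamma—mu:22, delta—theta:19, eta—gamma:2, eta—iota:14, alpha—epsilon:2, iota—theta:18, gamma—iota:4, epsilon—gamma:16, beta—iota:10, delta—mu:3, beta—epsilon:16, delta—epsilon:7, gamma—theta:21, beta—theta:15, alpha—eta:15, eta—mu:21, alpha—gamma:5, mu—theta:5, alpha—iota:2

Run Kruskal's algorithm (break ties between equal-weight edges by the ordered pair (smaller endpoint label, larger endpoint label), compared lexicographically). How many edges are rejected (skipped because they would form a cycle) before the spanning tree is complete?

Kruskal: consider edges lightest-first.
alpha—epsilon (2): add — endpoints in different components.
alpha—iota (2): add — endpoints in different components.
eta—gamma (2): add — endpoints in different components.
delta—mu (3): add — endpoints in different components.
gamma—iota (4): add — endpoints in different components.
alpha—gamma (5): skip — alpha and gamma already connected.
mu—theta (5): add — endpoints in different components.
delta—epsilon (7): add — endpoints in different components.
beta—iota (10): add — endpoints in different components.
Edges rejected before the tree was complete: 1.

1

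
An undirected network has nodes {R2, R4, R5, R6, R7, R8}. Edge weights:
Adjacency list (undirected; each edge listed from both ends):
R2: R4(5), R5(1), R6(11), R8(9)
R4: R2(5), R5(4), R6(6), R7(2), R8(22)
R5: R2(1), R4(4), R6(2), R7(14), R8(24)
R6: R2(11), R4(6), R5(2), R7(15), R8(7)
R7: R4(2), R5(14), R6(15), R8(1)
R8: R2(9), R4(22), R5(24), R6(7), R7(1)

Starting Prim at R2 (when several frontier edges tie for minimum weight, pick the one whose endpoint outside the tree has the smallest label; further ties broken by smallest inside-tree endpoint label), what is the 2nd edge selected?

R5-R6

Prim, starting at R2.
Step 1: cheapest edge leaving the tree is R2-R5 (1); add R5.
Step 2: cheapest edge leaving the tree is R5-R6 (2); add R6.
Step 3: cheapest edge leaving the tree is R4-R5 (4); add R4.
Step 4: cheapest edge leaving the tree is R4-R7 (2); add R7.
Step 5: cheapest edge leaving the tree is R7-R8 (1); add R8.
The 2nd edge added is R5-R6.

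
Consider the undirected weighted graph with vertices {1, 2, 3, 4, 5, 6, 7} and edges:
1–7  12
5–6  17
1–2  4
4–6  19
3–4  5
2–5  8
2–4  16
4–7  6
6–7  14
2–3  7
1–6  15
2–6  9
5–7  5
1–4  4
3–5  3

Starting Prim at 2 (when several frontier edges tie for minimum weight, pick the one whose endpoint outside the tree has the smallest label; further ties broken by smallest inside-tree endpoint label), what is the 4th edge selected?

Grow the tree from 2 using Prim:
Step 1: cheapest edge leaving the tree is 1–2 (4); add 1.
Step 2: cheapest edge leaving the tree is 1–4 (4); add 4.
Step 3: cheapest edge leaving the tree is 3–4 (5); add 3.
Step 4: cheapest edge leaving the tree is 3–5 (3); add 5.
Step 5: cheapest edge leaving the tree is 5–7 (5); add 7.
Step 6: cheapest edge leaving the tree is 2–6 (9); add 6.
The 4th edge added is 3–5.

3-5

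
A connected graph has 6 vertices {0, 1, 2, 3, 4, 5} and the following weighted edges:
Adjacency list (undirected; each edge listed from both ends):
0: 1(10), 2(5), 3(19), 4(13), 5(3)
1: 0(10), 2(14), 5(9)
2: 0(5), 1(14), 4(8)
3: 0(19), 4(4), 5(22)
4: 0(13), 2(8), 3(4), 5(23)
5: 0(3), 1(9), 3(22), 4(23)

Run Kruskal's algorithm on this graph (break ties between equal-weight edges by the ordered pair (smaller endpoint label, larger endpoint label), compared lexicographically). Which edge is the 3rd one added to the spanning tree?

Kruskal's algorithm — process edges by increasing weight (ties by edge label):
0 5 (3): add — endpoints in different components.
3 4 (4): add — endpoints in different components.
0 2 (5): add — endpoints in different components.
2 4 (8): add — endpoints in different components.
1 5 (9): add — endpoints in different components.
The 3rd edge added is 0 2.

0-2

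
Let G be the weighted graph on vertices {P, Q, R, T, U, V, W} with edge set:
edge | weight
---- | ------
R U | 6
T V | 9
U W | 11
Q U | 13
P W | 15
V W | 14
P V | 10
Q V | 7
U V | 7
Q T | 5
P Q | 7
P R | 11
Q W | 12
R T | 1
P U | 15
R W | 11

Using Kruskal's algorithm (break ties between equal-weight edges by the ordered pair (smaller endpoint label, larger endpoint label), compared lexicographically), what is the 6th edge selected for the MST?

R-W

Sort edges by weight, then run Kruskal:
R T (1): add — endpoints in different components.
Q T (5): add — endpoints in different components.
R U (6): add — endpoints in different components.
P Q (7): add — endpoints in different components.
Q V (7): add — endpoints in different components.
U V (7): skip — V and U already connected.
T V (9): skip — T and V already connected.
P V (10): skip — P and V already connected.
P R (11): skip — P and R already connected.
R W (11): add — endpoints in different components.
The 6th edge added is R W.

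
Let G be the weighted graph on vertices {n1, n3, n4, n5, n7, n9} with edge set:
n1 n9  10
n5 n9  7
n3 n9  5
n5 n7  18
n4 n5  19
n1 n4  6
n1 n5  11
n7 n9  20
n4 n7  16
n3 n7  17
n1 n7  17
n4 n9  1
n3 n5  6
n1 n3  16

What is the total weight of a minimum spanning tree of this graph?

34

Prim's algorithm from n1:
Step 1: frontier [n1 n4 6, n1 n9 10, n1 n5 11, n1 n3 16, n1 n7 17] → take n1 n4 (6); add n4.
Step 2: frontier [n1 n9 10, n1 n5 11, n1 n3 16, n1 n7 17, n4 n9 1, n4 n7 16, n4 n5 19] → take n4 n9 (1); add n9.
Step 3: frontier [n1 n5 11, n1 n3 16, n1 n7 17, n4 n7 16, n4 n5 19, n3 n9 5, n5 n9 7, n7 n9 20] → take n3 n9 (5); add n3.
Step 4: frontier [n1 n5 11, n1 n7 17, n3 n5 6, n3 n7 17, n4 n7 16, n4 n5 19, n5 n9 7, n7 n9 20] → take n3 n5 (6); add n5.
Step 5: frontier [n1 n7 17, n3 n7 17, n4 n7 16, n5 n7 18, n7 n9 20] → take n4 n7 (16); add n7.
MST edges: n1 n4, n4 n9, n3 n9, n3 n5, n4 n7; total weight 6+1+5+6+16 = 34.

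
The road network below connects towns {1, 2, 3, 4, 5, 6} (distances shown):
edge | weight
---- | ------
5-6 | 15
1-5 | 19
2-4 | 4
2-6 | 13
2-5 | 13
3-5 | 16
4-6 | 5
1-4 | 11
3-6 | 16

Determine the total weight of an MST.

Grow the tree from 6 using Prim:
Step 1: frontier [4-6 5, 2-6 13, 5-6 15, 3-6 16] → take 4-6 (5); add 4.
Step 2: frontier [2-4 4, 1-4 11, 2-6 13, 5-6 15, 3-6 16] → take 2-4 (4); add 2.
Step 3: frontier [2-5 13, 1-4 11, 5-6 15, 3-6 16] → take 1-4 (11); add 1.
Step 4: frontier [1-5 19, 2-5 13, 5-6 15, 3-6 16] → take 2-5 (13); add 5.
Step 5: frontier [3-5 16, 3-6 16] → take 3-5 (16); add 3.
MST edges: 4-6, 2-4, 1-4, 2-5, 3-5; total weight 5+4+11+13+16 = 49.

49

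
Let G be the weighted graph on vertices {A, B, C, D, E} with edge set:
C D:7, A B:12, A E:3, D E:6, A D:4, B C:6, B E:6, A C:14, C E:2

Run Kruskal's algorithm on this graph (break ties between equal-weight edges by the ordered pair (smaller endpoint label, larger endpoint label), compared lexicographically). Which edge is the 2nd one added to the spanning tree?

A-E

Kruskal's algorithm — process edges by increasing weight (ties by edge label):
C E (2): add. Components now {A} {B} {C,E} {D}
A E (3): add. Components now {A,C,E} {B} {D}
A D (4): add. Components now {A,C,D,E} {B}
B C (6): add. Components now {A,B,C,D,E}
The 2nd edge added is A E.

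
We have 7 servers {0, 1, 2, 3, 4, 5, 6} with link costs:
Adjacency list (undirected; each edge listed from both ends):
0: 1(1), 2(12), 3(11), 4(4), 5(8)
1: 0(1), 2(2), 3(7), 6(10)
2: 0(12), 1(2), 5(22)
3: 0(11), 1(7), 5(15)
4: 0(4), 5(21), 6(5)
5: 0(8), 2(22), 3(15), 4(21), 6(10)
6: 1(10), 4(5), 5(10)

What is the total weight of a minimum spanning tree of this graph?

Prim, starting at 6.
Step 1: frontier [4 6 5, 1 6 10, 5 6 10] → take 4 6 (5); add 4.
Step 2: frontier [0 4 4, 4 5 21, 1 6 10, 5 6 10] → take 0 4 (4); add 0.
Step 3: frontier [0 1 1, 0 5 8, 0 3 11, 0 2 12, 4 5 21, 1 6 10, 5 6 10] → take 0 1 (1); add 1.
Step 4: frontier [0 5 8, 0 3 11, 0 2 12, 1 2 2, 1 3 7, 4 5 21, 5 6 10] → take 1 2 (2); add 2.
Step 5: frontier [0 5 8, 0 3 11, 1 3 7, 2 5 22, 4 5 21, 5 6 10] → take 1 3 (7); add 3.
Step 6: frontier [0 5 8, 2 5 22, 3 5 15, 4 5 21, 5 6 10] → take 0 5 (8); add 5.
MST edges: 4 6, 0 4, 0 1, 1 2, 1 3, 0 5; total weight 5+4+1+2+7+8 = 27.

27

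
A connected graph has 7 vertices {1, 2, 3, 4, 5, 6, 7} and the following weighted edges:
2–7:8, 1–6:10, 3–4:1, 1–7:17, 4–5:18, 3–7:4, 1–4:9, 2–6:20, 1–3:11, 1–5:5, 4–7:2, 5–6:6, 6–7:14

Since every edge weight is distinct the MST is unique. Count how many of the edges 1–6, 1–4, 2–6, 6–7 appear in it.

1

Sort edges by weight, then run Kruskal:
3–4 (1): add. Components now {1} {2} {3,4} {5} {6} {7}
4–7 (2): add. Components now {1} {2} {3,4,7} {5} {6}
3–7 (4): skip — 3 and 7 already connected.
1–5 (5): add. Components now {1,5} {2} {3,4,7} {6}
5–6 (6): add. Components now {1,5,6} {2} {3,4,7}
2–7 (8): add. Components now {1,5,6} {2,3,4,7}
1–4 (9): add. Components now {1,2,3,4,5,6,7}
MST edge set: {3–4, 4–7, 1–5, 5–6, 2–7, 1–4}.
Of the listed edges, {1–4} are in the MST → 1.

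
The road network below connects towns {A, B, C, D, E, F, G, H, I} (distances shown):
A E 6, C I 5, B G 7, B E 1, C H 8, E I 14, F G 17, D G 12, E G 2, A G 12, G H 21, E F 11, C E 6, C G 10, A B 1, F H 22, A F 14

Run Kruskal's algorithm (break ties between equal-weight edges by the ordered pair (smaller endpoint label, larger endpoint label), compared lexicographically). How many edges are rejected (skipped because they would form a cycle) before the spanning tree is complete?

Sort edges by weight, then run Kruskal:
A B (1): add — endpoints in different components.
B E (1): add — endpoints in different components.
E G (2): add — endpoints in different components.
C I (5): add — endpoints in different components.
A E (6): skip — A and E already connected.
C E (6): add — endpoints in different components.
B G (7): skip — B and G already connected.
C H (8): add — endpoints in different components.
C G (10): skip — C and G already connected.
E F (11): add — endpoints in different components.
A G (12): skip — A and G already connected.
D G (12): add — endpoints in different components.
Edges rejected before the tree was complete: 4.

4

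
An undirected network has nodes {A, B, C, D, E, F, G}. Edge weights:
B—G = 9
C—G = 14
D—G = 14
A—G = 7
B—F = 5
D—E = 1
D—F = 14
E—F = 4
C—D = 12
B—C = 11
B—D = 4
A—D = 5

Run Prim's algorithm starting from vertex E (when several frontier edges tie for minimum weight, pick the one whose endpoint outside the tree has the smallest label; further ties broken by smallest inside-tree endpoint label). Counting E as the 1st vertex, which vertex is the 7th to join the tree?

C

Grow the tree from E using Prim:
Step 1: frontier [D—E 1, E—F 4] → take D—E (1); add D.
Step 2: frontier [B—D 4, A—D 5, C—D 12, D—F 14, D—G 14, E—F 4] → take B—D (4); add B.
Step 3: frontier [B—F 5, B—G 9, B—C 11, A—D 5, C—D 12, D—F 14, D—G 14, E—F 4] → take E—F (4); add F.
Step 4: frontier [B—G 9, B—C 11, A—D 5, C—D 12, D—G 14] → take A—D (5); add A.
Step 5: frontier [A—G 7, B—G 9, B—C 11, C—D 12, D—G 14] → take A—G (7); add G.
Step 6: frontier [B—C 11, C—D 12, C—G 14] → take B—C (11); add C.
Vertex order: E, D, B, F, A, G, C. The 7th vertex is C.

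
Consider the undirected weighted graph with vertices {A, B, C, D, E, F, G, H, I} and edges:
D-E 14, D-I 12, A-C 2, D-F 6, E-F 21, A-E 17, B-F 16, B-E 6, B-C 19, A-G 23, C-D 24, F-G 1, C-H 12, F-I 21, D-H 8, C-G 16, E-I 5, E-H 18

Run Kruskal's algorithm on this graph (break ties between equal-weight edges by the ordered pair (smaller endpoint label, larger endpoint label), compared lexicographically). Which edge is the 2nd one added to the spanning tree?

Sort edges by weight, then run Kruskal:
F-G (1): add — endpoints in different components.
A-C (2): add — endpoints in different components.
E-I (5): add — endpoints in different components.
B-E (6): add — endpoints in different components.
D-F (6): add — endpoints in different components.
D-H (8): add — endpoints in different components.
C-H (12): add — endpoints in different components.
D-I (12): add — endpoints in different components.
The 2nd edge added is A-C.

A-C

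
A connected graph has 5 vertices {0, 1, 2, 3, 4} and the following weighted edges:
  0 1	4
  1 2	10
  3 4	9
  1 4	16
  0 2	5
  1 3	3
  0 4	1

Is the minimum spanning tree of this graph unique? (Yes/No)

Yes

Kruskal's algorithm — process edges by increasing weight (ties by edge label):
0 4 (1): add — endpoints in different components.
1 3 (3): add — endpoints in different components.
0 1 (4): add — endpoints in different components.
0 2 (5): add — endpoints in different components.
Every non-tree edge has weight strictly greater than the heaviest edge on the tree path between its endpoints, so the MST is unique.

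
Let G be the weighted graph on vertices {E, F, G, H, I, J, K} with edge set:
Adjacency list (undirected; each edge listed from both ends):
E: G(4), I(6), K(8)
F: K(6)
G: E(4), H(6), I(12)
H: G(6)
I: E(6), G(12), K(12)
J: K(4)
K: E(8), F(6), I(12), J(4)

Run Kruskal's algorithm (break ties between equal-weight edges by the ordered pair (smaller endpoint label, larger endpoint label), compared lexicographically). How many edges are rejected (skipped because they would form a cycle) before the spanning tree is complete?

Kruskal: consider edges lightest-first.
E—G (4): add — endpoints in different components.
J—K (4): add — endpoints in different components.
E—I (6): add — endpoints in different components.
F—K (6): add — endpoints in different components.
G—H (6): add — endpoints in different components.
E—K (8): add — endpoints in different components.
Edges rejected before the tree was complete: 0.

0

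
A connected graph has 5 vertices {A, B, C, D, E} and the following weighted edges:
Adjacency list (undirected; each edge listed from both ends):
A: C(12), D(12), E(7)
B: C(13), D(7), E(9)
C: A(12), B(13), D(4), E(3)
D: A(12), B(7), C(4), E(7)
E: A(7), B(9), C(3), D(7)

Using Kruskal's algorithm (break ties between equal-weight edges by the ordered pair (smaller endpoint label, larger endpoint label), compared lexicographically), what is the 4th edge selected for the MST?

B-D

Kruskal: consider edges lightest-first.
C E (3): add — endpoints in different components.
C D (4): add — endpoints in different components.
A E (7): add — endpoints in different components.
B D (7): add — endpoints in different components.
The 4th edge added is B D.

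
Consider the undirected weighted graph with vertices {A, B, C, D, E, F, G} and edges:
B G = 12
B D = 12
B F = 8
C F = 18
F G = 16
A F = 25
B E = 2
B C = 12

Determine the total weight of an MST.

71

Sort edges by weight, then run Kruskal:
B E (2): add — endpoints in different components.
B F (8): add — endpoints in different components.
B C (12): add — endpoints in different components.
B D (12): add — endpoints in different components.
B G (12): add — endpoints in different components.
F G (16): skip — F and G already connected.
C F (18): skip — C and F already connected.
A F (25): add — endpoints in different components.
MST edges: B E, B F, B C, B D, B G, A F; total weight 2+8+12+12+12+25 = 71.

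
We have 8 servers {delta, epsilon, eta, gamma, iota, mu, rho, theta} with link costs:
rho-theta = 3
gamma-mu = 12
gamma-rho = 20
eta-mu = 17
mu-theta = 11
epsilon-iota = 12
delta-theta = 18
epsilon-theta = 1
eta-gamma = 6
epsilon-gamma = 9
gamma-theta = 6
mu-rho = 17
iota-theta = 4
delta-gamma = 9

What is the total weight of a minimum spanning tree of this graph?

Grow the tree from epsilon using Prim:
Step 1: cheapest edge leaving the tree is epsilon-theta (1); add theta.
Step 2: cheapest edge leaving the tree is rho-theta (3); add rho.
Step 3: cheapest edge leaving the tree is iota-theta (4); add iota.
Step 4: cheapest edge leaving the tree is gamma-theta (6); add gamma.
Step 5: cheapest edge leaving the tree is eta-gamma (6); add eta.
Step 6: cheapest edge leaving the tree is delta-gamma (9); add delta.
Step 7: cheapest edge leaving the tree is mu-theta (11); add mu.
MST edges: epsilon-theta, rho-theta, iota-theta, gamma-theta, eta-gamma, delta-gamma, mu-theta; total weight 1+3+4+6+6+9+11 = 40.

40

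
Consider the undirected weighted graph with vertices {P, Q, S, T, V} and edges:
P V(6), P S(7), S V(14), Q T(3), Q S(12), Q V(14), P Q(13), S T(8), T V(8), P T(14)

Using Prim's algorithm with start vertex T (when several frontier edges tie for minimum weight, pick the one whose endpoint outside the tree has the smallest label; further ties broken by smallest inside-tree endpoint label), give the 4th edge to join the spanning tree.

Grow the tree from T using Prim:
Step 1: cheapest edge leaving the tree is Q T (3); add Q.
Step 2: cheapest edge leaving the tree is S T (8); add S.
Step 3: cheapest edge leaving the tree is P S (7); add P.
Step 4: cheapest edge leaving the tree is P V (6); add V.
The 4th edge added is P V.

P-V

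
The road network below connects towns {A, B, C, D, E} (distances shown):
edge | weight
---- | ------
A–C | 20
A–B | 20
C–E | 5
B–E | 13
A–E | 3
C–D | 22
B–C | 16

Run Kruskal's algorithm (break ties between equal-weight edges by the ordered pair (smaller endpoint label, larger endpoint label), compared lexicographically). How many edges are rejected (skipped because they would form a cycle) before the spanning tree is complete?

Kruskal's algorithm — process edges by increasing weight (ties by edge label):
A–E (3): add — endpoints in different components.
C–E (5): add — endpoints in different components.
B–E (13): add — endpoints in different components.
B–C (16): skip — B and C already connected.
A–B (20): skip — A and B already connected.
A–C (20): skip — A and C already connected.
C–D (22): add — endpoints in different components.
Edges rejected before the tree was complete: 3.

3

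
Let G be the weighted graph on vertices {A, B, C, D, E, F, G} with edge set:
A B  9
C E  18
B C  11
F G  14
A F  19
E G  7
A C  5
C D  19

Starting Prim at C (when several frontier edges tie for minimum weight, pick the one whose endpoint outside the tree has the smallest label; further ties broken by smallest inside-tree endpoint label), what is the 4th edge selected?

Grow the tree from C using Prim:
Step 1: frontier [A C 5, B C 11, C E 18, C D 19] → take A C (5); add A.
Step 2: frontier [A B 9, A F 19, B C 11, C E 18, C D 19] → take A B (9); add B.
Step 3: frontier [A F 19, C E 18, C D 19] → take C E (18); add E.
Step 4: frontier [A F 19, C D 19, E G 7] → take E G (7); add G.
Step 5: frontier [A F 19, C D 19, F G 14] → take F G (14); add F.
Step 6: frontier [C D 19] → take C D (19); add D.
The 4th edge added is E G.

E-G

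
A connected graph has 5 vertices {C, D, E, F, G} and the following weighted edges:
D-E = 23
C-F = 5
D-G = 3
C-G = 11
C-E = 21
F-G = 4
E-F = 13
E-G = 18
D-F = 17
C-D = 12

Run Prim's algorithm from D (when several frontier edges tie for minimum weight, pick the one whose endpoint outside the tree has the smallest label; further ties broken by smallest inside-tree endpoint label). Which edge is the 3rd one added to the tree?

C-F

Grow the tree from D using Prim:
Step 1: frontier [D-G 3, C-D 12, D-F 17, D-E 23] → take D-G (3); add G.
Step 2: frontier [C-D 12, D-F 17, D-E 23, F-G 4, C-G 11, E-G 18] → take F-G (4); add F.
Step 3: frontier [C-D 12, D-E 23, C-F 5, E-F 13, C-G 11, E-G 18] → take C-F (5); add C.
Step 4: frontier [C-E 21, D-E 23, E-F 13, E-G 18] → take E-F (13); add E.
The 3rd edge added is C-F.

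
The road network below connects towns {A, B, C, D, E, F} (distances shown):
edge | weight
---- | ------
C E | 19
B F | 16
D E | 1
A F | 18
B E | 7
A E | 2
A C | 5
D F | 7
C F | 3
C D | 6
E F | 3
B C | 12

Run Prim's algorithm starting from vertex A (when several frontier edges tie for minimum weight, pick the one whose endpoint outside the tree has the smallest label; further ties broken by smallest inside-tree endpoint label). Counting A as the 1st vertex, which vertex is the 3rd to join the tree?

Grow the tree from A using Prim:
Step 1: cheapest edge leaving the tree is A E (2); add E.
Step 2: cheapest edge leaving the tree is D E (1); add D.
Step 3: cheapest edge leaving the tree is E F (3); add F.
Step 4: cheapest edge leaving the tree is C F (3); add C.
Step 5: cheapest edge leaving the tree is B E (7); add B.
Vertex order: A, E, D, F, C, B. The 3rd vertex is D.

D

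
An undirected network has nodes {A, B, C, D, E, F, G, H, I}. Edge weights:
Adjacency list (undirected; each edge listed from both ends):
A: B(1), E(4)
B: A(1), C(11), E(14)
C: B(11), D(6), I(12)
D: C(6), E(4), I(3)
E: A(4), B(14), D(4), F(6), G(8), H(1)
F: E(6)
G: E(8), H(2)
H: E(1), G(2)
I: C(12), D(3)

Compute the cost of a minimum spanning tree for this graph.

27

Prim, starting at D.
Step 1: cheapest edge leaving the tree is D–I (3); add I.
Step 2: cheapest edge leaving the tree is D–E (4); add E.
Step 3: cheapest edge leaving the tree is E–H (1); add H.
Step 4: cheapest edge leaving the tree is G–H (2); add G.
Step 5: cheapest edge leaving the tree is A–E (4); add A.
Step 6: cheapest edge leaving the tree is A–B (1); add B.
Step 7: cheapest edge leaving the tree is C–D (6); add C.
Step 8: cheapest edge leaving the tree is E–F (6); add F.
MST edges: D–I, D–E, E–H, G–H, A–E, A–B, C–D, E–F; total weight 3+4+1+2+4+1+6+6 = 27.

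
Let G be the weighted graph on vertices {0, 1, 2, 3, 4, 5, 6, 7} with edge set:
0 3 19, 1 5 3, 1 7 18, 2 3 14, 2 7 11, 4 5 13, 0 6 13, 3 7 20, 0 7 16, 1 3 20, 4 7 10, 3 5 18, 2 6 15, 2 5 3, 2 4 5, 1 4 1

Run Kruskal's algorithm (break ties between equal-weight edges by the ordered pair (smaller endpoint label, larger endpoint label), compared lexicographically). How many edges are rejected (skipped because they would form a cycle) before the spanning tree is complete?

3

Kruskal: consider edges lightest-first.
1 4 (1): add — endpoints in different components.
1 5 (3): add — endpoints in different components.
2 5 (3): add — endpoints in different components.
2 4 (5): skip — 2 and 4 already connected.
4 7 (10): add — endpoints in different components.
2 7 (11): skip — 2 and 7 already connected.
0 6 (13): add — endpoints in different components.
4 5 (13): skip — 4 and 5 already connected.
2 3 (14): add — endpoints in different components.
2 6 (15): add — endpoints in different components.
Edges rejected before the tree was complete: 3.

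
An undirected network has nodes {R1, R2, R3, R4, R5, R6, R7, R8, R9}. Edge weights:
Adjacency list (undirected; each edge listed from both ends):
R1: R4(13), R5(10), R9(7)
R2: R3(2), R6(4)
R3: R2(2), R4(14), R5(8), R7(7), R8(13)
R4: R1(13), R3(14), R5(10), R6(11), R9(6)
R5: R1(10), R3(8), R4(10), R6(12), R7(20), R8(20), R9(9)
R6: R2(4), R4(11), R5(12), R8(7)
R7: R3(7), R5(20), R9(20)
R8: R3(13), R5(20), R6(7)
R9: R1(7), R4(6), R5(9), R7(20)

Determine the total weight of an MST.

Prim's algorithm from R2:
Step 1: cheapest edge leaving the tree is R2-R3 (2); add R3.
Step 2: cheapest edge leaving the tree is R2-R6 (4); add R6.
Step 3: cheapest edge leaving the tree is R3-R7 (7); add R7.
Step 4: cheapest edge leaving the tree is R6-R8 (7); add R8.
Step 5: cheapest edge leaving the tree is R3-R5 (8); add R5.
Step 6: cheapest edge leaving the tree is R5-R9 (9); add R9.
Step 7: cheapest edge leaving the tree is R4-R9 (6); add R4.
Step 8: cheapest edge leaving the tree is R1-R9 (7); add R1.
MST edges: R2-R3, R2-R6, R3-R7, R6-R8, R3-R5, R5-R9, R4-R9, R1-R9; total weight 2+4+7+7+8+9+6+7 = 50.

50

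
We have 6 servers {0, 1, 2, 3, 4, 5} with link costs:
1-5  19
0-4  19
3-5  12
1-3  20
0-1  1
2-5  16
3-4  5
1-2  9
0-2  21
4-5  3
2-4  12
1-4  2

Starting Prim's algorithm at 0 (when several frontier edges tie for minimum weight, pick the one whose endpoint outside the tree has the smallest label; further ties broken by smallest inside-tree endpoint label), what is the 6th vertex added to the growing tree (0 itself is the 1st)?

Grow the tree from 0 using Prim:
Step 1: frontier [0-1 1, 0-4 19, 0-2 21] → take 0-1 (1); add 1.
Step 2: frontier [0-4 19, 0-2 21, 1-4 2, 1-2 9, 1-5 19, 1-3 20] → take 1-4 (2); add 4.
Step 3: frontier [0-2 21, 1-2 9, 1-5 19, 1-3 20, 4-5 3, 3-4 5, 2-4 12] → take 4-5 (3); add 5.
Step 4: frontier [0-2 21, 1-2 9, 1-3 20, 3-4 5, 2-4 12, 3-5 12, 2-5 16] → take 3-4 (5); add 3.
Step 5: frontier [0-2 21, 1-2 9, 2-4 12, 2-5 16] → take 1-2 (9); add 2.
Vertex order: 0, 1, 4, 5, 3, 2. The 6th vertex is 2.

2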